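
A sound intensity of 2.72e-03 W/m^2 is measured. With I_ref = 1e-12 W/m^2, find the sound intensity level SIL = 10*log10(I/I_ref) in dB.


I / I_ref = 2.72e-03 / 1e-12 = 2.72e+09
SIL = 10 * log10(2.72e+09) = 94.346 dB


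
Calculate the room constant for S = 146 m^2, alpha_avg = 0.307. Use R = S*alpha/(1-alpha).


R = 146 * 0.307 / (1 - 0.307) = 64.678 m^2


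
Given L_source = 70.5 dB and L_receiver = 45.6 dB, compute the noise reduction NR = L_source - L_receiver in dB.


NR = L_source - L_receiver (difference between source and receiving room levels)
NR = 70.5 - 45.6 = 24.9 dB


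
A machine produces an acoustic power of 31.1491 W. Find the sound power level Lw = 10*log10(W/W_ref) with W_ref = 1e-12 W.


W / W_ref = 31.1491 / 1e-12 = 3.11491e+13
Lw = 10 * log10(3.11491e+13) = 134.93 dB


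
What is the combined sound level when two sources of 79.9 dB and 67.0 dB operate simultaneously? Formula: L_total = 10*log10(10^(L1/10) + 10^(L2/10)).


10^(79.9/10) = 9.77237e+07
10^(67.0/10) = 5.01187e+06
Sum = 9.77237e+07 + 5.01187e+06 = 1.02736e+08
L_total = 10*log10(1.02736e+08) = 80.117 dB


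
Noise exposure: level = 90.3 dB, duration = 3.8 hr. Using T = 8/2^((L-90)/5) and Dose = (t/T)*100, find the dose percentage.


T_allowed = 8 / 2^((90.3 - 90)/5) = 7.67411 hr
Dose = 3.8 / 7.67411 * 100 = 49.517 %


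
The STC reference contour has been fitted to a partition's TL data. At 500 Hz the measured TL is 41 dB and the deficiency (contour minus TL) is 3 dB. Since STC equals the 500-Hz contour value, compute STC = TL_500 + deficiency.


By ASTM E413, STC = value of the fitted reference contour at 500 Hz.
Contour value at 500 Hz = TL_500 + deficiency = 41 + 3 = 44
STC = 44


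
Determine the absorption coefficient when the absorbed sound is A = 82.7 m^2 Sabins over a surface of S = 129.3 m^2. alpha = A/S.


Absorption coefficient = absorbed power / incident power
alpha = A / S = 82.7 / 129.3 = 0.6396


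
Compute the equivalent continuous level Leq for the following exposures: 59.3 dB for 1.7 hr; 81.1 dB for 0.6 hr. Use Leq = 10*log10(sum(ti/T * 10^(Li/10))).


T_total = 1.7 + 0.6 = 2.3 hr
(1.7/2.3) * 10^(59.3/10) = 629102
(0.6/2.3) * 10^(81.1/10) = 3.36065e+07
Sum = 629102 + 3.36065e+07 = 3.42356e+07
Leq = 10*log10(3.42356e+07) = 75.345 dB


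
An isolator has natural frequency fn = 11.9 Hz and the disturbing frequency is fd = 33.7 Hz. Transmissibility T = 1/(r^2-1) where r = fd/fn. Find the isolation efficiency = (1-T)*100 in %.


r = 33.7 / 11.9 = 2.83193
r^2 - 1 = 2.83193^2 - 1 = 7.01983
T = 1/7.01983 = 0.142454
Efficiency = (1 - 0.142454)*100 = 85.755 %


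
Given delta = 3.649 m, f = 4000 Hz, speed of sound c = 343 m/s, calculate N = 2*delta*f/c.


N = 2*delta*f/c = 2*delta/lambda, where lambda = c/f
lambda = 343 / 4000 = 0.08575 m
N = 2 * 3.649 / 0.08575 = 85.108


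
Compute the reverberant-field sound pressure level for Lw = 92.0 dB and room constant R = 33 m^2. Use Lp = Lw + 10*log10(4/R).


4/R = 4/33 = 0.121212
Lp = 92.0 + 10*log10(0.121212) = 82.835 dB


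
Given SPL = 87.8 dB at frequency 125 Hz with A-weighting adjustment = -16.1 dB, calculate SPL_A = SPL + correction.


A-weighting table: 125 Hz -> -16.1 dB correction
SPL_A = SPL + correction = 87.8 + (-16.1) = 71.7 dBA


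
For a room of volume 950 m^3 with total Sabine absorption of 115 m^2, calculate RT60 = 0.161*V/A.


RT60 = 0.161 * 950 / 115 = 1.33 s


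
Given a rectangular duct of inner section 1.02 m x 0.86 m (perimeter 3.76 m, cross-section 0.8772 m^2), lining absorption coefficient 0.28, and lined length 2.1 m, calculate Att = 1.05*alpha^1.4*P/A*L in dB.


alpha^1.4 = 0.28^1.4 = 0.168276
Attenuation rate = 1.05 * alpha^1.4 * P / A
= 1.05 * 0.168276 * 3.76 / 0.8772 = 0.757357 dB/m
Total Att = 0.757357 * 2.1 = 1.5904 dB


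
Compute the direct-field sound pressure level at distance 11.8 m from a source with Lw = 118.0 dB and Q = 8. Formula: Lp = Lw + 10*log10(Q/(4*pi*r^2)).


4*pi*r^2 = 4*pi*11.8^2 = 1749.74 m^2
Q / (4*pi*r^2) = 8 / 1749.74 = 0.00457211
Lp = 118.0 + 10*log10(0.00457211) = 94.601 dB


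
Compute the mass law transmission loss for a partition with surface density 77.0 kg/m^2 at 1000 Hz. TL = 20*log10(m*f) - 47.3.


m * f = 77.0 * 1000 = 77000
20*log10(77000) = 97.7298 dB
TL = 97.7298 - 47.3 = 50.43 dB


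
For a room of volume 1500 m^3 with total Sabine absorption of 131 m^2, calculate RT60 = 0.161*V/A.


RT60 = 0.161 * 1500 / 131 = 1.8435 s


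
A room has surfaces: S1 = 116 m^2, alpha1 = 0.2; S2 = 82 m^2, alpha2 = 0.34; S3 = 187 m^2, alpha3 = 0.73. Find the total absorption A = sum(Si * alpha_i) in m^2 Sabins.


116 * 0.2 = 23.2
82 * 0.34 = 27.88
187 * 0.73 = 136.51
A_total = 23.2 + 27.88 + 136.51 = 187.59 m^2


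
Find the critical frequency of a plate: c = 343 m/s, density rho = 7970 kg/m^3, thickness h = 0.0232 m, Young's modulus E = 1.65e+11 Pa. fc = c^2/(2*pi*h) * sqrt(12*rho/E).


12*rho/E = 12*7970/1.65e+11 = 5.79636e-07
sqrt(12*rho/E) = sqrt(5.79636e-07) = 0.000761338
c^2/(2*pi*h) = 343^2/(2*pi*0.0232) = 807087
fc = 807087 * 0.000761338 = 614.47 Hz


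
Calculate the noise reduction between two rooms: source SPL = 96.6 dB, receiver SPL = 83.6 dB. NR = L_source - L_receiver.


NR = L_source - L_receiver (difference between source and receiving room levels)
NR = 96.6 - 83.6 = 13 dB


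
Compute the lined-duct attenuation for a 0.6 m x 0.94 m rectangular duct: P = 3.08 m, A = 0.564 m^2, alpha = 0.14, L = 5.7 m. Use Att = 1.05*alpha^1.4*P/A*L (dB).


alpha^1.4 = 0.14^1.4 = 0.0637645
Attenuation rate = 1.05 * alpha^1.4 * P / A
= 1.05 * 0.0637645 * 3.08 / 0.564 = 0.365628 dB/m
Total Att = 0.365628 * 5.7 = 2.0841 dB


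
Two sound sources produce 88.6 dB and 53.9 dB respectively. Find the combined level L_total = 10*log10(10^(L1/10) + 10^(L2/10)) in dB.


10^(88.6/10) = 7.24436e+08
10^(53.9/10) = 245471
Sum = 7.24436e+08 + 245471 = 7.24681e+08
L_total = 10*log10(7.24681e+08) = 88.601 dB


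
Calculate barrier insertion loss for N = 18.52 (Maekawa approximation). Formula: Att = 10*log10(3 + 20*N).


3 + 20*N = 3 + 20*18.52 = 373.4
Att = 10*log10(373.4) = 25.722 dB


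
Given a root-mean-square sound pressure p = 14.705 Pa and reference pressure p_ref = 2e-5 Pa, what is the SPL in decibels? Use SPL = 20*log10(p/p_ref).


p / p_ref = 14.705 / 2e-5 = 735250
SPL = 20 * log10(735250) = 117.33 dB


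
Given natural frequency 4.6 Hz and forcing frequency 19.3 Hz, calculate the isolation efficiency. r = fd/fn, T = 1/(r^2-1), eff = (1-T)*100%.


r = 19.3 / 4.6 = 4.19565
r^2 - 1 = 4.19565^2 - 1 = 16.6035
T = 1/16.6035 = 0.0602283
Efficiency = (1 - 0.0602283)*100 = 93.977 %


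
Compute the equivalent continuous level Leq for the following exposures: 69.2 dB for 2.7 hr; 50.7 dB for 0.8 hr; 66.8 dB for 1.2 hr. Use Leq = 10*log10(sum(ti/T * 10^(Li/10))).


T_total = 2.7 + 0.8 + 1.2 = 4.7 hr
(2.7/4.7) * 10^(69.2/10) = 4.77822e+06
(0.8/4.7) * 10^(50.7/10) = 19998.3
(1.2/4.7) * 10^(66.8/10) = 1.22203e+06
Sum = 4.77822e+06 + 19998.3 + 1.22203e+06 = 6.02025e+06
Leq = 10*log10(6.02025e+06) = 67.796 dB


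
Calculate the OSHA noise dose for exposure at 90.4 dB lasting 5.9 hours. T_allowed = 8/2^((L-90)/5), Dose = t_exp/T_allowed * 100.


T_allowed = 8 / 2^((90.4 - 90)/5) = 7.56846 hr
Dose = 5.9 / 7.56846 * 100 = 77.955 %


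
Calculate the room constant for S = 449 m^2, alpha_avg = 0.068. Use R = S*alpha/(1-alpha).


R = 449 * 0.068 / (1 - 0.068) = 32.76 m^2


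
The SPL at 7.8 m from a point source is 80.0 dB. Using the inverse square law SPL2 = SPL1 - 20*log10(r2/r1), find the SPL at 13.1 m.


r2/r1 = 13.1/7.8 = 1.67949
Correction = 20*log10(1.67949) = 4.50355 dB
SPL2 = 80.0 - 4.50355 = 75.496 dB


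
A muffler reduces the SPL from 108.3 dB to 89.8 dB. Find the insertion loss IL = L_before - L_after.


Insertion loss = SPL without muffler - SPL with muffler
IL = 108.3 - 89.8 = 18.5 dB


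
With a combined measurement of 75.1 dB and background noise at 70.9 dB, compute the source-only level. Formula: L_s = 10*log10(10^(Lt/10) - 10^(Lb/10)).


10^(75.1/10) = 3.23594e+07
10^(70.9/10) = 1.23027e+07
Difference = 3.23594e+07 - 1.23027e+07 = 2.00567e+07
L_source = 10*log10(2.00567e+07) = 73.023 dB


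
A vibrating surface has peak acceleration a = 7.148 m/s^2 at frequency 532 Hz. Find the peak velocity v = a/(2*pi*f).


omega = 2*pi*f = 2*pi*532 = 3342.65 rad/s
v = a / omega = 7.148 / 3342.65 = 0.0021384 m/s


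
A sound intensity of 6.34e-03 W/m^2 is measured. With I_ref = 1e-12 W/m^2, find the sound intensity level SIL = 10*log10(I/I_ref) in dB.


I / I_ref = 6.34e-03 / 1e-12 = 6.34e+09
SIL = 10 * log10(6.34e+09) = 98.021 dB


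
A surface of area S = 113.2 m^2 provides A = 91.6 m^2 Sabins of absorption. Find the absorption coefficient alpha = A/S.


Absorption coefficient = absorbed power / incident power
alpha = A / S = 91.6 / 113.2 = 0.80919


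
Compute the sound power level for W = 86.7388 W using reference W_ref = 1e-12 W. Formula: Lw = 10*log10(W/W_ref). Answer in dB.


W / W_ref = 86.7388 / 1e-12 = 8.67388e+13
Lw = 10 * log10(8.67388e+13) = 139.38 dB


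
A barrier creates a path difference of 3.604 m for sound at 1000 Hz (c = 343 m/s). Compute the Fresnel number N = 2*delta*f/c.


N = 2*delta*f/c = 2*delta/lambda, where lambda = c/f
lambda = 343 / 1000 = 0.343 m
N = 2 * 3.604 / 0.343 = 21.015


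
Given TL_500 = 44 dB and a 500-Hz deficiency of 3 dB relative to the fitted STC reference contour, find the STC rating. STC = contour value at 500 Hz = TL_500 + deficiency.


By ASTM E413, STC = value of the fitted reference contour at 500 Hz.
Contour value at 500 Hz = TL_500 + deficiency = 44 + 3 = 47
STC = 47


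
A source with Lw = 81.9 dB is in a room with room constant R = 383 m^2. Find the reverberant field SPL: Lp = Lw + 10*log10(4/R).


4/R = 4/383 = 0.0104439
Lp = 81.9 + 10*log10(0.0104439) = 62.089 dB


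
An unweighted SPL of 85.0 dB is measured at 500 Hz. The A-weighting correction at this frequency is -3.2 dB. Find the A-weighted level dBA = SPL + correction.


A-weighting table: 500 Hz -> -3.2 dB correction
SPL_A = SPL + correction = 85.0 + (-3.2) = 81.8 dBA


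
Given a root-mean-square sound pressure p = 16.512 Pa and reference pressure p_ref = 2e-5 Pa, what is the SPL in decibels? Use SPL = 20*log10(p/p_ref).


p / p_ref = 16.512 / 2e-5 = 825600
SPL = 20 * log10(825600) = 118.34 dB


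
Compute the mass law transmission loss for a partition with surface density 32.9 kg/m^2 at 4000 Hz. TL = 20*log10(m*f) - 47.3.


m * f = 32.9 * 4000 = 131600
20*log10(131600) = 102.385 dB
TL = 102.385 - 47.3 = 55.085 dB


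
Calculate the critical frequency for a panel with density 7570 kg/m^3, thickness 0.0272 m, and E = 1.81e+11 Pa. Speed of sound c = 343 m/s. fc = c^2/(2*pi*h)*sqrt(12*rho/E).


12*rho/E = 12*7570/1.81e+11 = 5.01878e-07
sqrt(12*rho/E) = sqrt(5.01878e-07) = 0.000708433
c^2/(2*pi*h) = 343^2/(2*pi*0.0272) = 688398
fc = 688398 * 0.000708433 = 487.68 Hz


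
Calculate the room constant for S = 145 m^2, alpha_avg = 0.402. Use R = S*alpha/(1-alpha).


R = 145 * 0.402 / (1 - 0.402) = 97.475 m^2


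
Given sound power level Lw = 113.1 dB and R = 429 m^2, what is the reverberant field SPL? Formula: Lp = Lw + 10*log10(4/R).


4/R = 4/429 = 0.00932401
Lp = 113.1 + 10*log10(0.00932401) = 92.796 dB


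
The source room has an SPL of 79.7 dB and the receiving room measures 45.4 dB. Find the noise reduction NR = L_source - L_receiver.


NR = L_source - L_receiver (difference between source and receiving room levels)
NR = 79.7 - 45.4 = 34.3 dB


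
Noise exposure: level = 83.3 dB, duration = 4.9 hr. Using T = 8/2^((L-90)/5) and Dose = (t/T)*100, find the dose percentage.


T_allowed = 8 / 2^((83.3 - 90)/5) = 20.2521 hr
Dose = 4.9 / 20.2521 * 100 = 24.195 %


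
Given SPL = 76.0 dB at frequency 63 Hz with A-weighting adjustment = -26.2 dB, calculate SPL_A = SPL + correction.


A-weighting table: 63 Hz -> -26.2 dB correction
SPL_A = SPL + correction = 76.0 + (-26.2) = 49.8 dBA


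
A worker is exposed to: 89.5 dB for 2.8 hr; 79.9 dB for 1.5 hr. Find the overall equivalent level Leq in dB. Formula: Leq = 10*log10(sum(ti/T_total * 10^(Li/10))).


T_total = 2.8 + 1.5 = 4.3 hr
(2.8/4.3) * 10^(89.5/10) = 5.80349e+08
(1.5/4.3) * 10^(79.9/10) = 3.40897e+07
Sum = 5.80349e+08 + 3.40897e+07 = 6.14439e+08
Leq = 10*log10(6.14439e+08) = 87.885 dB


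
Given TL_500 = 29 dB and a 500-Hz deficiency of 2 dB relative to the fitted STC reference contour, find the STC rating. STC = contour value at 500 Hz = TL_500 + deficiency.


By ASTM E413, STC = value of the fitted reference contour at 500 Hz.
Contour value at 500 Hz = TL_500 + deficiency = 29 + 2 = 31
STC = 31


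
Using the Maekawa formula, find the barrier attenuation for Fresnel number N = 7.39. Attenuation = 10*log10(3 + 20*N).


3 + 20*N = 3 + 20*7.39 = 150.8
Att = 10*log10(150.8) = 21.784 dB


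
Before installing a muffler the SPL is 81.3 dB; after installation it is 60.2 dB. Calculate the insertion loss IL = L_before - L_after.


Insertion loss = SPL without muffler - SPL with muffler
IL = 81.3 - 60.2 = 21.1 dB


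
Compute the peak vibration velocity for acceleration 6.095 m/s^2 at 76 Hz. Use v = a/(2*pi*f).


omega = 2*pi*f = 2*pi*76 = 477.522 rad/s
v = a / omega = 6.095 / 477.522 = 0.012764 m/s


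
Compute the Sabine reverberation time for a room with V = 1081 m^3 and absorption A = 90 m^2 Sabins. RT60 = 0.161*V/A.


RT60 = 0.161 * 1081 / 90 = 1.9338 s


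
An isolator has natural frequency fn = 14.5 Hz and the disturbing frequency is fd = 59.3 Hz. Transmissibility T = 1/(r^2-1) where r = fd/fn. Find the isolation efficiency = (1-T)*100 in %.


r = 59.3 / 14.5 = 4.08966
r^2 - 1 = 4.08966^2 - 1 = 15.7253
T = 1/15.7253 = 0.0635918
Efficiency = (1 - 0.0635918)*100 = 93.641 %


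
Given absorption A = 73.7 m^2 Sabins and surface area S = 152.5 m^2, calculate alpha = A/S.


Absorption coefficient = absorbed power / incident power
alpha = A / S = 73.7 / 152.5 = 0.48328


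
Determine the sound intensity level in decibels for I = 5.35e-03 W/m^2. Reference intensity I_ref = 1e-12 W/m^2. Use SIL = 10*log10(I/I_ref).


I / I_ref = 5.35e-03 / 1e-12 = 5.35e+09
SIL = 10 * log10(5.35e+09) = 97.284 dB


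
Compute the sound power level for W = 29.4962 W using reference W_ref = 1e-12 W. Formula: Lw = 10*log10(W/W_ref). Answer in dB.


W / W_ref = 29.4962 / 1e-12 = 2.94962e+13
Lw = 10 * log10(2.94962e+13) = 134.7 dB


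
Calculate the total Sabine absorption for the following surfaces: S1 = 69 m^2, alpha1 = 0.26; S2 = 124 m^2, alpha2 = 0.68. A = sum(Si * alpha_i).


69 * 0.26 = 17.94
124 * 0.68 = 84.32
A_total = 17.94 + 84.32 = 102.26 m^2


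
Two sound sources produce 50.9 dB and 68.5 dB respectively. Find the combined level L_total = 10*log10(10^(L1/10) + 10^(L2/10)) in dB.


10^(50.9/10) = 123027
10^(68.5/10) = 7.07946e+06
Sum = 123027 + 7.07946e+06 = 7.20249e+06
L_total = 10*log10(7.20249e+06) = 68.575 dB


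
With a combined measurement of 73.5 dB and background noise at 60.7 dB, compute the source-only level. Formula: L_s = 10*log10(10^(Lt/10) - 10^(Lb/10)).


10^(73.5/10) = 2.23872e+07
10^(60.7/10) = 1.1749e+06
Difference = 2.23872e+07 - 1.1749e+06 = 2.12123e+07
L_source = 10*log10(2.12123e+07) = 73.266 dB


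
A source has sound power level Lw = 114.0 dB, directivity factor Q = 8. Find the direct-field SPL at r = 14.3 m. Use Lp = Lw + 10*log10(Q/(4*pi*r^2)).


4*pi*r^2 = 4*pi*14.3^2 = 2569.7 m^2
Q / (4*pi*r^2) = 8 / 2569.7 = 0.0031132
Lp = 114.0 + 10*log10(0.0031132) = 88.932 dB


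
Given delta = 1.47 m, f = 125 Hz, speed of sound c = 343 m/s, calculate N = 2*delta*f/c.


N = 2*delta*f/c = 2*delta/lambda, where lambda = c/f
lambda = 343 / 125 = 2.744 m
N = 2 * 1.47 / 2.744 = 1.0714


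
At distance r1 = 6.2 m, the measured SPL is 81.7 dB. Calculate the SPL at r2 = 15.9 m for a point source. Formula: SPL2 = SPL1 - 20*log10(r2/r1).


r2/r1 = 15.9/6.2 = 2.56452
Correction = 20*log10(2.56452) = 8.18012 dB
SPL2 = 81.7 - 8.18012 = 73.52 dB


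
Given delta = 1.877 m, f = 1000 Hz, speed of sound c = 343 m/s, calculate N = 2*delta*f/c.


N = 2*delta*f/c = 2*delta/lambda, where lambda = c/f
lambda = 343 / 1000 = 0.343 m
N = 2 * 1.877 / 0.343 = 10.945


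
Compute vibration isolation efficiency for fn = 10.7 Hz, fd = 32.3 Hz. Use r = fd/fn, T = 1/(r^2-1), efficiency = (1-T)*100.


r = 32.3 / 10.7 = 3.01869
r^2 - 1 = 3.01869^2 - 1 = 8.11249
T = 1/8.11249 = 0.123267
Efficiency = (1 - 0.123267)*100 = 87.673 %


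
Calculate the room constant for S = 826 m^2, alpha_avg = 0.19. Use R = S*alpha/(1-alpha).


R = 826 * 0.19 / (1 - 0.19) = 193.75 m^2


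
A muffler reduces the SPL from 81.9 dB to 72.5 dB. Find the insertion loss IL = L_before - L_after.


Insertion loss = SPL without muffler - SPL with muffler
IL = 81.9 - 72.5 = 9.4 dB


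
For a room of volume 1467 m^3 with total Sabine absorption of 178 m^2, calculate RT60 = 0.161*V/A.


RT60 = 0.161 * 1467 / 178 = 1.3269 s


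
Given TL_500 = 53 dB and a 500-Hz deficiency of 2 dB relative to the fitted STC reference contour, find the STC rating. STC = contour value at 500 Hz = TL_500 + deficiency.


By ASTM E413, STC = value of the fitted reference contour at 500 Hz.
Contour value at 500 Hz = TL_500 + deficiency = 53 + 2 = 55
STC = 55


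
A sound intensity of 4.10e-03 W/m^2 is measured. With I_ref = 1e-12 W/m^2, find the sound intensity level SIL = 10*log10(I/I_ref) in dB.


I / I_ref = 4.10e-03 / 1e-12 = 4.1e+09
SIL = 10 * log10(4.1e+09) = 96.128 dB


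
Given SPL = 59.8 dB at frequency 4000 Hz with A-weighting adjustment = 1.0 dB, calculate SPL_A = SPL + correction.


A-weighting table: 4000 Hz -> 1.0 dB correction
SPL_A = SPL + correction = 59.8 + (1.0) = 60.8 dBA


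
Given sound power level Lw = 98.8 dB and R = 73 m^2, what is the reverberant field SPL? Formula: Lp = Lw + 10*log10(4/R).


4/R = 4/73 = 0.0547945
Lp = 98.8 + 10*log10(0.0547945) = 86.187 dB


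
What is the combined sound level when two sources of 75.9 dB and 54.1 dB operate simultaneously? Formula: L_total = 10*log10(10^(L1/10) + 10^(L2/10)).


10^(75.9/10) = 3.89045e+07
10^(54.1/10) = 257040
Sum = 3.89045e+07 + 257040 = 3.91615e+07
L_total = 10*log10(3.91615e+07) = 75.929 dB


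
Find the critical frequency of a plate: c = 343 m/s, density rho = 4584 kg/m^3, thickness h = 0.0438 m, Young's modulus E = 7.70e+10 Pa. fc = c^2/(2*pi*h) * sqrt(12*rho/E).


12*rho/E = 12*4584/7.70e+10 = 7.1439e-07
sqrt(12*rho/E) = sqrt(7.1439e-07) = 0.000845216
c^2/(2*pi*h) = 343^2/(2*pi*0.0438) = 427498
fc = 427498 * 0.000845216 = 361.33 Hz


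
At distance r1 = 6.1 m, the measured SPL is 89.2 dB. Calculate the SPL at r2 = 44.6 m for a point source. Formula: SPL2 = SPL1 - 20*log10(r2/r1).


r2/r1 = 44.6/6.1 = 7.31148
Correction = 20*log10(7.31148) = 17.2801 dB
SPL2 = 89.2 - 17.2801 = 71.92 dB


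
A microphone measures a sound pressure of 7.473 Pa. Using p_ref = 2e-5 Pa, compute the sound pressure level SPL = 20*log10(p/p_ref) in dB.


p / p_ref = 7.473 / 2e-5 = 373650
SPL = 20 * log10(373650) = 111.45 dB


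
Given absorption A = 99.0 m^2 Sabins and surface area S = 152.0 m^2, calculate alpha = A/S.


Absorption coefficient = absorbed power / incident power
alpha = A / S = 99.0 / 152.0 = 0.65132


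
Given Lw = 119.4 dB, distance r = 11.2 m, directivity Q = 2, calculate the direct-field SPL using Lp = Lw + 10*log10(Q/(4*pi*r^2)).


4*pi*r^2 = 4*pi*11.2^2 = 1576.33 m^2
Q / (4*pi*r^2) = 2 / 1576.33 = 0.00126877
Lp = 119.4 + 10*log10(0.00126877) = 90.434 dB


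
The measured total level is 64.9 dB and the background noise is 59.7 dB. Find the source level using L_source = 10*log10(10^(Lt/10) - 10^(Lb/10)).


10^(64.9/10) = 3.0903e+06
10^(59.7/10) = 933254
Difference = 3.0903e+06 - 933254 = 2.15705e+06
L_source = 10*log10(2.15705e+06) = 63.339 dB


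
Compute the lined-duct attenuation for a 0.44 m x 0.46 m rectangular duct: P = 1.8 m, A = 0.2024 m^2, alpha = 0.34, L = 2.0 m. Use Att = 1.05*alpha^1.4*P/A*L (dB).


alpha^1.4 = 0.34^1.4 = 0.220836
Attenuation rate = 1.05 * alpha^1.4 * P / A
= 1.05 * 0.220836 * 1.8 / 0.2024 = 2.06215 dB/m
Total Att = 2.06215 * 2.0 = 4.1243 dB


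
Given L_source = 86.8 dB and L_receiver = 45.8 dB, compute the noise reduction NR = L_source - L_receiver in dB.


NR = L_source - L_receiver (difference between source and receiving room levels)
NR = 86.8 - 45.8 = 41 dB


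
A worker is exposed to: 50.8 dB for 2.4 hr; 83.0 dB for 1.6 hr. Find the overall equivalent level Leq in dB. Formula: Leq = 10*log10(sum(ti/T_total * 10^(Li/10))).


T_total = 2.4 + 1.6 = 4.0 hr
(2.4/4.0) * 10^(50.8/10) = 72135.9
(1.6/4.0) * 10^(83.0/10) = 7.98105e+07
Sum = 72135.9 + 7.98105e+07 = 7.98826e+07
Leq = 10*log10(7.98826e+07) = 79.025 dB


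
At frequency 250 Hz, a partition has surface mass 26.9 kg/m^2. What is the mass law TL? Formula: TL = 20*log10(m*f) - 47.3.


m * f = 26.9 * 250 = 6725
20*log10(6725) = 76.5538 dB
TL = 76.5538 - 47.3 = 29.254 dB


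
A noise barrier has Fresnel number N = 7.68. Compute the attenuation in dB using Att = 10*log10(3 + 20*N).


3 + 20*N = 3 + 20*7.68 = 156.6
Att = 10*log10(156.6) = 21.948 dB


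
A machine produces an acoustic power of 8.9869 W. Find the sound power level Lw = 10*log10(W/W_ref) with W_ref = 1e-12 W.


W / W_ref = 8.9869 / 1e-12 = 8.9869e+12
Lw = 10 * log10(8.9869e+12) = 129.54 dB


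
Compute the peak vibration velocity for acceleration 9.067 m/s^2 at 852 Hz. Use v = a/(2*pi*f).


omega = 2*pi*f = 2*pi*852 = 5353.27 rad/s
v = a / omega = 9.067 / 5353.27 = 0.0016937 m/s


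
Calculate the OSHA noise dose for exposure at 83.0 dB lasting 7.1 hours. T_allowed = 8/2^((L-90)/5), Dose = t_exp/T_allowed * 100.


T_allowed = 8 / 2^((83.0 - 90)/5) = 21.1121 hr
Dose = 7.1 / 21.1121 * 100 = 33.63 %


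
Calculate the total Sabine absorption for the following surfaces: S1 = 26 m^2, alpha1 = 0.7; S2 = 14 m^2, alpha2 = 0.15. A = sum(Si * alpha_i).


26 * 0.7 = 18.2
14 * 0.15 = 2.1
A_total = 18.2 + 2.1 = 20.3 m^2


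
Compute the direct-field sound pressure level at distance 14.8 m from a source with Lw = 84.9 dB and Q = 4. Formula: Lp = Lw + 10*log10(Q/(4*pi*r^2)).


4*pi*r^2 = 4*pi*14.8^2 = 2752.54 m^2
Q / (4*pi*r^2) = 4 / 2752.54 = 0.0014532
Lp = 84.9 + 10*log10(0.0014532) = 56.523 dB


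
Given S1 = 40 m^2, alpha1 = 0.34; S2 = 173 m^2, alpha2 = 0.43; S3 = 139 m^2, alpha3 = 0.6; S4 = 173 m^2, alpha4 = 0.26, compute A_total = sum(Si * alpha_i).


40 * 0.34 = 13.6
173 * 0.43 = 74.39
139 * 0.6 = 83.4
173 * 0.26 = 44.98
A_total = 13.6 + 74.39 + 83.4 + 44.98 = 216.37 m^2


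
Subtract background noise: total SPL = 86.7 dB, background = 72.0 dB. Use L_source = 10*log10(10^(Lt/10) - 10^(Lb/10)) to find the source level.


10^(86.7/10) = 4.67735e+08
10^(72.0/10) = 1.58489e+07
Difference = 4.67735e+08 - 1.58489e+07 = 4.51886e+08
L_source = 10*log10(4.51886e+08) = 86.55 dB


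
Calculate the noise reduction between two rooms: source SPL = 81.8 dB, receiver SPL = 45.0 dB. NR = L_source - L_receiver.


NR = L_source - L_receiver (difference between source and receiving room levels)
NR = 81.8 - 45.0 = 36.8 dB


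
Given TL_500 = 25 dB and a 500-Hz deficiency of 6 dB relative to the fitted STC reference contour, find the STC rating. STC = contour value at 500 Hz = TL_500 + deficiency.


By ASTM E413, STC = value of the fitted reference contour at 500 Hz.
Contour value at 500 Hz = TL_500 + deficiency = 25 + 6 = 31
STC = 31


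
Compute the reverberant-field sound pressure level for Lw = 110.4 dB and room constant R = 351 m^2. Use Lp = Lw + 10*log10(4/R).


4/R = 4/351 = 0.011396
Lp = 110.4 + 10*log10(0.011396) = 90.968 dB


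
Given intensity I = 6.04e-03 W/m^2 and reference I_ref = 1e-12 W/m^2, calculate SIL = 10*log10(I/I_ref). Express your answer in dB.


I / I_ref = 6.04e-03 / 1e-12 = 6.04e+09
SIL = 10 * log10(6.04e+09) = 97.81 dB


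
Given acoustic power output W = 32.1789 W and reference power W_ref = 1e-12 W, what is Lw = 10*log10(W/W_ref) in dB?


W / W_ref = 32.1789 / 1e-12 = 3.21789e+13
Lw = 10 * log10(3.21789e+13) = 135.08 dB


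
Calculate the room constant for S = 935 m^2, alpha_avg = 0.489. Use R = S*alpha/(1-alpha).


R = 935 * 0.489 / (1 - 0.489) = 894.75 m^2


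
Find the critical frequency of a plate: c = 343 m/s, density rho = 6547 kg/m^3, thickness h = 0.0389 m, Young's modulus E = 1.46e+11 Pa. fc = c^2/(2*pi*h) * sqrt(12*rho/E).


12*rho/E = 12*6547/1.46e+11 = 5.3811e-07
sqrt(12*rho/E) = sqrt(5.3811e-07) = 0.00073356
c^2/(2*pi*h) = 343^2/(2*pi*0.0389) = 481348
fc = 481348 * 0.00073356 = 353.1 Hz


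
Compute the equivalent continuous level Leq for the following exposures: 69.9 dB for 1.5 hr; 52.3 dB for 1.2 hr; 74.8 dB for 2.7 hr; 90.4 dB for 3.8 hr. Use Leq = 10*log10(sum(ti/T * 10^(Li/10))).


T_total = 1.5 + 1.2 + 2.7 + 3.8 = 9.2 hr
(1.5/9.2) * 10^(69.9/10) = 1.59332e+06
(1.2/9.2) * 10^(52.3/10) = 22151
(2.7/9.2) * 10^(74.8/10) = 8.8629e+06
(3.8/9.2) * 10^(90.4/10) = 4.52893e+08
Sum = 1.59332e+06 + 22151 + 8.8629e+06 + 4.52893e+08 = 4.63371e+08
Leq = 10*log10(4.63371e+08) = 86.659 dB


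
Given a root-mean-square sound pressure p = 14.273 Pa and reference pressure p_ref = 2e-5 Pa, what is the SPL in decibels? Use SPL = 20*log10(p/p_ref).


p / p_ref = 14.273 / 2e-5 = 713650
SPL = 20 * log10(713650) = 117.07 dB


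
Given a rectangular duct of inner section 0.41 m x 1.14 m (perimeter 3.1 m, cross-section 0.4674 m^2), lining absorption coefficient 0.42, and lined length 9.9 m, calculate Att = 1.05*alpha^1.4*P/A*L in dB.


alpha^1.4 = 0.42^1.4 = 0.296858
Attenuation rate = 1.05 * alpha^1.4 * P / A
= 1.05 * 0.296858 * 3.1 / 0.4674 = 2.06734 dB/m
Total Att = 2.06734 * 9.9 = 20.467 dB


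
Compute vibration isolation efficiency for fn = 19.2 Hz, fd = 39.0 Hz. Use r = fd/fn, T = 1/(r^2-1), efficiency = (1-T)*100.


r = 39.0 / 19.2 = 2.03125
r^2 - 1 = 2.03125^2 - 1 = 3.12598
T = 1/3.12598 = 0.3199
Efficiency = (1 - 0.3199)*100 = 68.01 %


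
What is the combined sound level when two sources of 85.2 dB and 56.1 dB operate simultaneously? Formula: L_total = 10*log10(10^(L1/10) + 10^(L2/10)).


10^(85.2/10) = 3.31131e+08
10^(56.1/10) = 407380
Sum = 3.31131e+08 + 407380 = 3.31538e+08
L_total = 10*log10(3.31538e+08) = 85.205 dB


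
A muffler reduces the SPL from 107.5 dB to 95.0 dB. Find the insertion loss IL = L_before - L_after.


Insertion loss = SPL without muffler - SPL with muffler
IL = 107.5 - 95.0 = 12.5 dB


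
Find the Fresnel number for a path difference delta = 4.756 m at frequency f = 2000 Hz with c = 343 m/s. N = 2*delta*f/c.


N = 2*delta*f/c = 2*delta/lambda, where lambda = c/f
lambda = 343 / 2000 = 0.1715 m
N = 2 * 4.756 / 0.1715 = 55.464


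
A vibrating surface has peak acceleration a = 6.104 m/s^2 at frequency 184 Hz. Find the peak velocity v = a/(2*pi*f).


omega = 2*pi*f = 2*pi*184 = 1156.11 rad/s
v = a / omega = 6.104 / 1156.11 = 0.0052798 m/s


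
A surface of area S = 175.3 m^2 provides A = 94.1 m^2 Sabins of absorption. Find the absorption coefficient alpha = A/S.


Absorption coefficient = absorbed power / incident power
alpha = A / S = 94.1 / 175.3 = 0.53679


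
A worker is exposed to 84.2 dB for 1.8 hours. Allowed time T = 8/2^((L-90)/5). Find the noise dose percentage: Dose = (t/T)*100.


T_allowed = 8 / 2^((84.2 - 90)/5) = 17.8766 hr
Dose = 1.8 / 17.8766 * 100 = 10.069 %


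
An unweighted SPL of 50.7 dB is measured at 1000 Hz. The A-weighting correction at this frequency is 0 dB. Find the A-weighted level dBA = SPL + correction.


A-weighting table: 1000 Hz -> 0 dB correction
SPL_A = SPL + correction = 50.7 + (0) = 50.7 dBA


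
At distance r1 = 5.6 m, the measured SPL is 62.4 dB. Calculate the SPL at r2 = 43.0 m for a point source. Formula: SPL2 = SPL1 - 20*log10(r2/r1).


r2/r1 = 43.0/5.6 = 7.67857
Correction = 20*log10(7.67857) = 17.7056 dB
SPL2 = 62.4 - 17.7056 = 44.694 dB


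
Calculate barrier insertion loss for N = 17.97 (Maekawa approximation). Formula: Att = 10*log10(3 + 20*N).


3 + 20*N = 3 + 20*17.97 = 362.4
Att = 10*log10(362.4) = 25.592 dB


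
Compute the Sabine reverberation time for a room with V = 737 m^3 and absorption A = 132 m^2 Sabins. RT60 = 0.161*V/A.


RT60 = 0.161 * 737 / 132 = 0.89892 s


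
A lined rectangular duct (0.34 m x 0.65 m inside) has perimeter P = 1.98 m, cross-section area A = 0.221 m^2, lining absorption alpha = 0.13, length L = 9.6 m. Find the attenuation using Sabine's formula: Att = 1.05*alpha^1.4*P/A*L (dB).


alpha^1.4 = 0.13^1.4 = 0.0574805
Attenuation rate = 1.05 * alpha^1.4 * P / A
= 1.05 * 0.0574805 * 1.98 / 0.221 = 0.540733 dB/m
Total Att = 0.540733 * 9.6 = 5.191 dB


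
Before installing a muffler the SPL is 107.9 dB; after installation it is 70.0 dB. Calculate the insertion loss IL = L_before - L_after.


Insertion loss = SPL without muffler - SPL with muffler
IL = 107.9 - 70.0 = 37.9 dB


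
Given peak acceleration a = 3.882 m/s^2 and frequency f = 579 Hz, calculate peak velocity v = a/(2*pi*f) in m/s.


omega = 2*pi*f = 2*pi*579 = 3637.96 rad/s
v = a / omega = 3.882 / 3637.96 = 0.0010671 m/s


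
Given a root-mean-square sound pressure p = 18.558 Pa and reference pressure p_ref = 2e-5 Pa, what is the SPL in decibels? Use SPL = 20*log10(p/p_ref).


p / p_ref = 18.558 / 2e-5 = 927900
SPL = 20 * log10(927900) = 119.35 dB


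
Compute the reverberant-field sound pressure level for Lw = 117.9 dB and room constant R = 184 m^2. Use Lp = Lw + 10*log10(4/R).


4/R = 4/184 = 0.0217391
Lp = 117.9 + 10*log10(0.0217391) = 101.27 dB


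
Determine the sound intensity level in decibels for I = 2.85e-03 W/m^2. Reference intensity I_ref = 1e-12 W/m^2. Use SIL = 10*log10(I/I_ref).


I / I_ref = 2.85e-03 / 1e-12 = 2.85e+09
SIL = 10 * log10(2.85e+09) = 94.548 dB


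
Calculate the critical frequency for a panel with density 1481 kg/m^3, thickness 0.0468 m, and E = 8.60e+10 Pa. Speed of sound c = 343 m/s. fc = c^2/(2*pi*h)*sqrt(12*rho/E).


12*rho/E = 12*1481/8.60e+10 = 2.06651e-07
sqrt(12*rho/E) = sqrt(2.06651e-07) = 0.000454589
c^2/(2*pi*h) = 343^2/(2*pi*0.0468) = 400094
fc = 400094 * 0.000454589 = 181.88 Hz


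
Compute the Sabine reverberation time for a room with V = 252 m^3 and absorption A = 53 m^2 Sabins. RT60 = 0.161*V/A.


RT60 = 0.161 * 252 / 53 = 0.76551 s


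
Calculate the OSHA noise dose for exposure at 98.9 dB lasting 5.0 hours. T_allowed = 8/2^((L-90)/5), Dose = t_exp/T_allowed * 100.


T_allowed = 8 / 2^((98.9 - 90)/5) = 2.32947 hr
Dose = 5.0 / 2.32947 * 100 = 214.64 %


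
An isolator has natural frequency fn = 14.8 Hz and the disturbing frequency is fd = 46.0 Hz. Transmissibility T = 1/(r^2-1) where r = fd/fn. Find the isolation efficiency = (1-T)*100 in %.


r = 46.0 / 14.8 = 3.10811
r^2 - 1 = 3.10811^2 - 1 = 8.66035
T = 1/8.66035 = 0.115469
Efficiency = (1 - 0.115469)*100 = 88.453 %


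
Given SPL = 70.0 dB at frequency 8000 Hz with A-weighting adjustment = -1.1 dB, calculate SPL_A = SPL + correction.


A-weighting table: 8000 Hz -> -1.1 dB correction
SPL_A = SPL + correction = 70.0 + (-1.1) = 68.9 dBA


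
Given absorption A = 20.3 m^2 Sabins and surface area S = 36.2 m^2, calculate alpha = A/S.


Absorption coefficient = absorbed power / incident power
alpha = A / S = 20.3 / 36.2 = 0.56077


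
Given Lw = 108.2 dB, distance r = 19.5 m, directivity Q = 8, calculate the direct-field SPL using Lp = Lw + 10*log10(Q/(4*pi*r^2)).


4*pi*r^2 = 4*pi*19.5^2 = 4778.36 m^2
Q / (4*pi*r^2) = 8 / 4778.36 = 0.00167421
Lp = 108.2 + 10*log10(0.00167421) = 80.438 dB


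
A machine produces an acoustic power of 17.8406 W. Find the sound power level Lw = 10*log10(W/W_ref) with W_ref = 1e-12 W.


W / W_ref = 17.8406 / 1e-12 = 1.78406e+13
Lw = 10 * log10(1.78406e+13) = 132.51 dB


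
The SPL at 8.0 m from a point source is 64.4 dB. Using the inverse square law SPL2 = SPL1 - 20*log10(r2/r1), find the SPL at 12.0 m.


r2/r1 = 12.0/8.0 = 1.5
Correction = 20*log10(1.5) = 3.52183 dB
SPL2 = 64.4 - 3.52183 = 60.878 dB


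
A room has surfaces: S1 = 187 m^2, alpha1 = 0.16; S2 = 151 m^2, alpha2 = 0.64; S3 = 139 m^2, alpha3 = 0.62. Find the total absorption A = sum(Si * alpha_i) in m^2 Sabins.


187 * 0.16 = 29.92
151 * 0.64 = 96.64
139 * 0.62 = 86.18
A_total = 29.92 + 96.64 + 86.18 = 212.74 m^2


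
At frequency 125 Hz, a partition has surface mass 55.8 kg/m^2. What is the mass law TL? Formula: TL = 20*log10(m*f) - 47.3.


m * f = 55.8 * 125 = 6975
20*log10(6975) = 76.8709 dB
TL = 76.8709 - 47.3 = 29.571 dB


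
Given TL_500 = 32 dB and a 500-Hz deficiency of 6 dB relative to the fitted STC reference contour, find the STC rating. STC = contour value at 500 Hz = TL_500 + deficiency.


By ASTM E413, STC = value of the fitted reference contour at 500 Hz.
Contour value at 500 Hz = TL_500 + deficiency = 32 + 6 = 38
STC = 38


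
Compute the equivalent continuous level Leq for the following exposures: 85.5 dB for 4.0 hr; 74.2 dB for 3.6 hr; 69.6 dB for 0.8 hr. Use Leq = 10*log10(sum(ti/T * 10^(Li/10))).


T_total = 4.0 + 3.6 + 0.8 = 8.4 hr
(4.0/8.4) * 10^(85.5/10) = 1.68959e+08
(3.6/8.4) * 10^(74.2/10) = 1.12726e+07
(0.8/8.4) * 10^(69.6/10) = 868582
Sum = 1.68959e+08 + 1.12726e+07 + 868582 = 1.811e+08
Leq = 10*log10(1.811e+08) = 82.579 dB


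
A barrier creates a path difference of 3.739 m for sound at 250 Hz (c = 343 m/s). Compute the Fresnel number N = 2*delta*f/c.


N = 2*delta*f/c = 2*delta/lambda, where lambda = c/f
lambda = 343 / 250 = 1.372 m
N = 2 * 3.739 / 1.372 = 5.4504


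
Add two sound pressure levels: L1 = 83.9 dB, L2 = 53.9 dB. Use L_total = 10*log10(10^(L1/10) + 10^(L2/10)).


10^(83.9/10) = 2.45471e+08
10^(53.9/10) = 245471
Sum = 2.45471e+08 + 245471 = 2.45716e+08
L_total = 10*log10(2.45716e+08) = 83.904 dB


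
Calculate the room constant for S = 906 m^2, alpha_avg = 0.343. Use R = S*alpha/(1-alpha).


R = 906 * 0.343 / (1 - 0.343) = 473 m^2


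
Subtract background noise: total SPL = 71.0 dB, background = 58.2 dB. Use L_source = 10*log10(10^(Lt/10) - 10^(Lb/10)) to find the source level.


10^(71.0/10) = 1.25893e+07
10^(58.2/10) = 660693
Difference = 1.25893e+07 - 660693 = 1.19286e+07
L_source = 10*log10(1.19286e+07) = 70.766 dB


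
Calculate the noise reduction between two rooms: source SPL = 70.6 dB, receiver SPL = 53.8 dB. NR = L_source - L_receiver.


NR = L_source - L_receiver (difference between source and receiving room levels)
NR = 70.6 - 53.8 = 16.8 dB


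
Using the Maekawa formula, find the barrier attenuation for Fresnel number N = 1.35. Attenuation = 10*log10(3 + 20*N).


3 + 20*N = 3 + 20*1.35 = 30
Att = 10*log10(30) = 14.771 dB


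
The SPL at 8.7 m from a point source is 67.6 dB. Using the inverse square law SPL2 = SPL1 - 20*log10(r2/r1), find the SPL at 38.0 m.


r2/r1 = 38.0/8.7 = 4.36782
Correction = 20*log10(4.36782) = 12.8053 dB
SPL2 = 67.6 - 12.8053 = 54.795 dB


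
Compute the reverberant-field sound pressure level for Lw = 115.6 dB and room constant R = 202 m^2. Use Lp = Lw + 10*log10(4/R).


4/R = 4/202 = 0.019802
Lp = 115.6 + 10*log10(0.019802) = 98.567 dB


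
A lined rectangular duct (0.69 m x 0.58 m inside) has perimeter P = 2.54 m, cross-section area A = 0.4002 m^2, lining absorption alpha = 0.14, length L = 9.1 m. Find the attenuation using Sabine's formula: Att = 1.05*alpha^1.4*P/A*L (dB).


alpha^1.4 = 0.14^1.4 = 0.0637645
Attenuation rate = 1.05 * alpha^1.4 * P / A
= 1.05 * 0.0637645 * 2.54 / 0.4002 = 0.424937 dB/m
Total Att = 0.424937 * 9.1 = 3.8669 dB


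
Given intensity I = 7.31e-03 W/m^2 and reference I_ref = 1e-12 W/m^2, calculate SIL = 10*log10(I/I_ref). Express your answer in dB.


I / I_ref = 7.31e-03 / 1e-12 = 7.31e+09
SIL = 10 * log10(7.31e+09) = 98.639 dB


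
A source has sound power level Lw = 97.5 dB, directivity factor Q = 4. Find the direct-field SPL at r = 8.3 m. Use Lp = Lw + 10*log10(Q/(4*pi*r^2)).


4*pi*r^2 = 4*pi*8.3^2 = 865.697 m^2
Q / (4*pi*r^2) = 4 / 865.697 = 0.00462055
Lp = 97.5 + 10*log10(0.00462055) = 74.147 dB


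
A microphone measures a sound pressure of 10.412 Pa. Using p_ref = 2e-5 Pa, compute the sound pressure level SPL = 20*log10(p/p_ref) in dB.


p / p_ref = 10.412 / 2e-5 = 520600
SPL = 20 * log10(520600) = 114.33 dB


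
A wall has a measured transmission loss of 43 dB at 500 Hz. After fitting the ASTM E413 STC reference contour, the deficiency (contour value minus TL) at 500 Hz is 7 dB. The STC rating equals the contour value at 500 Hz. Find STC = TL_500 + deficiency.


By ASTM E413, STC = value of the fitted reference contour at 500 Hz.
Contour value at 500 Hz = TL_500 + deficiency = 43 + 7 = 50
STC = 50


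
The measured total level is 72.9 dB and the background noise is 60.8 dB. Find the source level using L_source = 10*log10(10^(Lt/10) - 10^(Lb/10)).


10^(72.9/10) = 1.94984e+07
10^(60.8/10) = 1.20226e+06
Difference = 1.94984e+07 - 1.20226e+06 = 1.82961e+07
L_source = 10*log10(1.82961e+07) = 72.624 dB


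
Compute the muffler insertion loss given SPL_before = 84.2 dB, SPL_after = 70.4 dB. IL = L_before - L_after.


Insertion loss = SPL without muffler - SPL with muffler
IL = 84.2 - 70.4 = 13.8 dB


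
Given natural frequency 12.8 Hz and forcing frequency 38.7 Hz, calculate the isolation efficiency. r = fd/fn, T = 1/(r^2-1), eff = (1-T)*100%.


r = 38.7 / 12.8 = 3.02344
r^2 - 1 = 3.02344^2 - 1 = 8.14119
T = 1/8.14119 = 0.122832
Efficiency = (1 - 0.122832)*100 = 87.717 %


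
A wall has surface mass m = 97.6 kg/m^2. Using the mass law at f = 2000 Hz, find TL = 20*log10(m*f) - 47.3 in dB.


m * f = 97.6 * 2000 = 195200
20*log10(195200) = 105.81 dB
TL = 105.81 - 47.3 = 58.51 dB


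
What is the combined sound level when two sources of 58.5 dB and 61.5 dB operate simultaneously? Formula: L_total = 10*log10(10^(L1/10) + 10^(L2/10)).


10^(58.5/10) = 707946
10^(61.5/10) = 1.41254e+06
Sum = 707946 + 1.41254e+06 = 2.12049e+06
L_total = 10*log10(2.12049e+06) = 63.264 dB


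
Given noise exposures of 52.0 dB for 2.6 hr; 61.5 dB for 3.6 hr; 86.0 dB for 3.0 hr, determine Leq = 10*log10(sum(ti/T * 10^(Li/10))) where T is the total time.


T_total = 2.6 + 3.6 + 3.0 = 9.2 hr
(2.6/9.2) * 10^(52.0/10) = 44790.5
(3.6/9.2) * 10^(61.5/10) = 552732
(3.0/9.2) * 10^(86.0/10) = 1.29818e+08
Sum = 44790.5 + 552732 + 1.29818e+08 = 1.30416e+08
Leq = 10*log10(1.30416e+08) = 81.153 dB


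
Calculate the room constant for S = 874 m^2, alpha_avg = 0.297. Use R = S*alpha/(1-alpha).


R = 874 * 0.297 / (1 - 0.297) = 369.24 m^2


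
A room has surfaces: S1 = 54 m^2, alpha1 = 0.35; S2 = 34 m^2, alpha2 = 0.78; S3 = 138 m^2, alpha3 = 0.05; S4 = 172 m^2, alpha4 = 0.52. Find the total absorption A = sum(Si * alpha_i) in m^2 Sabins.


54 * 0.35 = 18.9
34 * 0.78 = 26.52
138 * 0.05 = 6.9
172 * 0.52 = 89.44
A_total = 18.9 + 26.52 + 6.9 + 89.44 = 141.76 m^2


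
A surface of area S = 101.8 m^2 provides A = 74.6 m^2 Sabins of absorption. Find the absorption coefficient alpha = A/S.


Absorption coefficient = absorbed power / incident power
alpha = A / S = 74.6 / 101.8 = 0.73281


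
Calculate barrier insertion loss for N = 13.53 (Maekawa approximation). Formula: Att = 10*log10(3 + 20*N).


3 + 20*N = 3 + 20*13.53 = 273.6
Att = 10*log10(273.6) = 24.371 dB


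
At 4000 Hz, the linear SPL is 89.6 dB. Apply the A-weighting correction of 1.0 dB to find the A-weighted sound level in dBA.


A-weighting table: 4000 Hz -> 1.0 dB correction
SPL_A = SPL + correction = 89.6 + (1.0) = 90.6 dBA
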